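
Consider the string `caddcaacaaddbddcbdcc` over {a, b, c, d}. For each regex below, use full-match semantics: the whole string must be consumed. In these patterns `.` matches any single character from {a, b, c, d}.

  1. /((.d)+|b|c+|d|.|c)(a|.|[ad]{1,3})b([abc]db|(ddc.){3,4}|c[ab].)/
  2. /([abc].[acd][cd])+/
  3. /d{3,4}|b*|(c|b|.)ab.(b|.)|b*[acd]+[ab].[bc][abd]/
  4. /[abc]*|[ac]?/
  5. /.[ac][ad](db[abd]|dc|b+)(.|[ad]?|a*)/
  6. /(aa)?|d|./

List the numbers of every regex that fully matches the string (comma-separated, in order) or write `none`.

1 → no match
2 → match
3 → no match
4 → no match
5 → no match
6 → no match

2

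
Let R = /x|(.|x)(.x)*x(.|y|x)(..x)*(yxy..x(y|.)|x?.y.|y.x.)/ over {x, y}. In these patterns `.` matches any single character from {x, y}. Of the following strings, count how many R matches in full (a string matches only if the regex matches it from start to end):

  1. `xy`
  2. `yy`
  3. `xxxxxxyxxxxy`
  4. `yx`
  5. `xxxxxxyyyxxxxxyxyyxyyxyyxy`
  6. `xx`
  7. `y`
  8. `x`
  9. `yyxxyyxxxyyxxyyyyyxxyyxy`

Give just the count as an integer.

1. `xy` → no match
2. `yy` → no match
3. `xxxxxxyxxxxy` → no match
4. `yx` → no match
5 → match
6. `xx` → no match
7. `y` → no match
8. `x` → match
9 → no match
Total matched: 2

2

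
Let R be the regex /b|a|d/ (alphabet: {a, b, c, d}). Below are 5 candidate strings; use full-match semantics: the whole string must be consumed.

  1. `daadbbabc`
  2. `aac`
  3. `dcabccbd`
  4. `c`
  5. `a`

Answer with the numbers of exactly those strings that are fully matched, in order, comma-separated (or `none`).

1. `daadbbabc` → no match
2. `aac` → no match
3. `dcabccbd` → no match
4. `c` → no match
5. `a` → match

5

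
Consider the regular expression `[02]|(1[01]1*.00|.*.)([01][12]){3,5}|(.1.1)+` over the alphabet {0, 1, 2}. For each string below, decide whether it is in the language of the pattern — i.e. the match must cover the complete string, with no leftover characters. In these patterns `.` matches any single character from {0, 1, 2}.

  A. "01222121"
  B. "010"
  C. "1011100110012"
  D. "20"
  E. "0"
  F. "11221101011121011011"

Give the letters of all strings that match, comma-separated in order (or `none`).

A. "01222121" → no match
B. "010" → no match
C → no match
D. "20" → no match
E. "0" → match
F → no match

E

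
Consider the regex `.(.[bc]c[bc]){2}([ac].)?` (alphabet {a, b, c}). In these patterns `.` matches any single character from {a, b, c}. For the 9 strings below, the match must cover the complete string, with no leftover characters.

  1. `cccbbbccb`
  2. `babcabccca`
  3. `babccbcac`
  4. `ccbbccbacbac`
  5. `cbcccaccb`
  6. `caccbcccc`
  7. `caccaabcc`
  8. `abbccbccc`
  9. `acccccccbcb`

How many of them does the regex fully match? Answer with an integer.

1 → no match
2 → no match
3 → no match
4 → no match
5 → match
6 → match
7 → no match
8 → match
9 → match
Total matched: 4

4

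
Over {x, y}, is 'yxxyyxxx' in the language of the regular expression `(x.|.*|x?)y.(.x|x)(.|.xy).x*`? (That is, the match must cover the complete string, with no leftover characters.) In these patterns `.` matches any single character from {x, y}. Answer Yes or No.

Yes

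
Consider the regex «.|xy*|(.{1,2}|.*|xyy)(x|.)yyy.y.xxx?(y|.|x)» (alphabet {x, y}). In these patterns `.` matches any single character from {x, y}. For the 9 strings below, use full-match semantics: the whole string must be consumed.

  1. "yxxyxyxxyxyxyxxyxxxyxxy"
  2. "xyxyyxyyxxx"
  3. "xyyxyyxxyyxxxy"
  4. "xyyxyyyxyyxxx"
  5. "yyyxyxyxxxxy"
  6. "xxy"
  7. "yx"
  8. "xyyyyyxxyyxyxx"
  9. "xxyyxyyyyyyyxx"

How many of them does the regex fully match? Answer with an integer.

1 → no match
2. "xyxyyxyyxxx" → no match
3 → no match
4 → match
5. "yyyxyxyxxxxy" → no match
6. "xxy" → no match
7. "yx" → no match
8 → no match
9 → no match
Total matched: 1

1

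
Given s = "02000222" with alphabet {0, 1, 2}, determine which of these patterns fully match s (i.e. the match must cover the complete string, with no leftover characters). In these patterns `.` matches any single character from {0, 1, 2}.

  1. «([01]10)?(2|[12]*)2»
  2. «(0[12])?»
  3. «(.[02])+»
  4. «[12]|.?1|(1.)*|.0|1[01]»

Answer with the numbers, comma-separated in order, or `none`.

1 → no match
2 → no match
3 → match
4 → no match

3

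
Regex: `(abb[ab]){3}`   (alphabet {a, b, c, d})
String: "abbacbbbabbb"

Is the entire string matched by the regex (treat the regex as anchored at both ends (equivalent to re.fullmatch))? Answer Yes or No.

No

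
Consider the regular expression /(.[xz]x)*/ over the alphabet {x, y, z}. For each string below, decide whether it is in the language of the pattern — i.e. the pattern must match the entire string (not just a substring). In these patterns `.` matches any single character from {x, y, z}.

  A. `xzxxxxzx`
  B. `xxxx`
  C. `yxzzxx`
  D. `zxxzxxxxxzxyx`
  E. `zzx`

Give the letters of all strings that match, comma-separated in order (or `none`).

E

A → no match
B → no match
C → no match
D → no match
E → match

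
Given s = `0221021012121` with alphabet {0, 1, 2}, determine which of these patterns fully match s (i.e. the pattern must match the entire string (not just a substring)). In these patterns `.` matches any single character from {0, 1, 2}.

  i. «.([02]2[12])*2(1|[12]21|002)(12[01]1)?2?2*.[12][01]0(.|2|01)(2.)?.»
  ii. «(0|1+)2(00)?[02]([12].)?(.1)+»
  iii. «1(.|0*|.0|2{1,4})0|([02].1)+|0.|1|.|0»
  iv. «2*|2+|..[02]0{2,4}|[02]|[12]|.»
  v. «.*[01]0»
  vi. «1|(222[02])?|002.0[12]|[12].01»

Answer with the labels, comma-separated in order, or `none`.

ii

i → no match
ii → match
iii → no match
iv → no match
v → no match — must end with `0`
vi → no match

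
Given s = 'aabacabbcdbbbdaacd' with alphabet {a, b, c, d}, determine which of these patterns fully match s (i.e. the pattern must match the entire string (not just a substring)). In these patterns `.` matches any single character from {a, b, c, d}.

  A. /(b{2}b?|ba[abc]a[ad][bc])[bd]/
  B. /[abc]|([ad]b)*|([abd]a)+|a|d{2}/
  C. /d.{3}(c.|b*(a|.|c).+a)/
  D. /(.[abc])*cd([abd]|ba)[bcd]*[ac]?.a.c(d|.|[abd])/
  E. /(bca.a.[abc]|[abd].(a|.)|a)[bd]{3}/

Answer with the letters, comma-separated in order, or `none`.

D

A → no match
B → no match
C → no match — must start with 'd'
D → match
E → no match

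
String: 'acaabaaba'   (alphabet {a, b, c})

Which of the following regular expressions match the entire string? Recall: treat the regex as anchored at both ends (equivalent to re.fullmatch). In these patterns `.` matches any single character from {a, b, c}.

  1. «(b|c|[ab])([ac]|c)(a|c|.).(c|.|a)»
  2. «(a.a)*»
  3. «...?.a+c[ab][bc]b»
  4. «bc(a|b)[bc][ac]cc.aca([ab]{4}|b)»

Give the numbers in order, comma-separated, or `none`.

2

1 → no match
2 → match
3 → no match — must end with 'b'
4 → no match — must start with 'bc'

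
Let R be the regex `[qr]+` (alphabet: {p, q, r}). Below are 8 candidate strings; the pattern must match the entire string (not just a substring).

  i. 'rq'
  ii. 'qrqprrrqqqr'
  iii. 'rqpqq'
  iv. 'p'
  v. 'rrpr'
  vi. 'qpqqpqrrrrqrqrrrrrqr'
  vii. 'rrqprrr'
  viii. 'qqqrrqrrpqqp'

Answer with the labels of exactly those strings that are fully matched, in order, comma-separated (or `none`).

i. 'rq' → match
ii. 'qrqprrrqqqr' → no match
iii. 'rqpqq' → no match
iv. 'p' → no match
v. 'rrpr' → no match
vi → no match
vii. 'rrqprrr' → no match
viii. 'qqqrrqrrpqqp' → no match

i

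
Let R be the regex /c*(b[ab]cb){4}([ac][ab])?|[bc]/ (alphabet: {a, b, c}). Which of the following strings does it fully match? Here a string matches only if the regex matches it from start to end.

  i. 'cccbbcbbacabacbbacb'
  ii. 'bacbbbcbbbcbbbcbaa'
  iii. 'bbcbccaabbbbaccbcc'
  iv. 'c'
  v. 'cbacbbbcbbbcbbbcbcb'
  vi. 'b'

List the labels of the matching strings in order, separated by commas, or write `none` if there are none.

i → no match
ii → match
iii → no match
iv. 'c' → match
v → match
vi. 'b' → match

ii, iv, v, vi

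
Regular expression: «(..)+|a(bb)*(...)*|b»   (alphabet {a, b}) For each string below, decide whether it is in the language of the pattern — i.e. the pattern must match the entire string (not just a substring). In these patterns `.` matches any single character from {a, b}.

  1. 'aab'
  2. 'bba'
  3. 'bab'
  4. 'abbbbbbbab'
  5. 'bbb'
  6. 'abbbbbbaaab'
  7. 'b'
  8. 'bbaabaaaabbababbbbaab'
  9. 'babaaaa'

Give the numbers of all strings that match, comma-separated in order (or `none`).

4, 6, 7

1. 'aab' → no match
2. 'bba' → no match
3. 'bab' → no match
4. 'abbbbbbbab' → match
5. 'bbb' → no match
6. 'abbbbbbaaab' → match
7. 'b' → match
8 → no match
9. 'babaaaa' → no match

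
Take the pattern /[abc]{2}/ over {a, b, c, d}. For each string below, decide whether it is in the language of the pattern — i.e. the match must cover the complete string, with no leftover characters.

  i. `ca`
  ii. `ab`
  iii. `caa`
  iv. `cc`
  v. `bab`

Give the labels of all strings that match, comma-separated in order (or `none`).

i, ii, iv

i → match
ii → match
iii → no match
iv → match
v → no match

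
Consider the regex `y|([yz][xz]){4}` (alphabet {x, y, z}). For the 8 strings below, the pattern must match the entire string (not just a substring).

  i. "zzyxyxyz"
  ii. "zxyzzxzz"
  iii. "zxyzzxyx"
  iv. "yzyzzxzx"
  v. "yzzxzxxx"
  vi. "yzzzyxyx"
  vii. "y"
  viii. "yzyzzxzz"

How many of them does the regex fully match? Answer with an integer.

i. "zzyxyxyz" → match
ii. "zxyzzxzz" → match
iii. "zxyzzxyx" → match
iv. "yzyzzxzx" → match
v. "yzzxzxxx" → no match
vi. "yzzzyxyx" → match
vii. "y" → match
viii. "yzyzzxzz" → match
Total matched: 7

7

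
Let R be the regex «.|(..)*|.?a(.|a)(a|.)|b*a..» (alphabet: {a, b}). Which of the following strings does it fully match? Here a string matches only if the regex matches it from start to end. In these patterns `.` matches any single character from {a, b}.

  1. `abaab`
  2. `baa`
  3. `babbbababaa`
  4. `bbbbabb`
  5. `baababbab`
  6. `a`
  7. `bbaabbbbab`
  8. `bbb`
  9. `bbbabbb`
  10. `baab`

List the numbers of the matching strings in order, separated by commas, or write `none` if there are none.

4, 6, 7, 10

1 → no match
2 → no match
3 → no match
4 → match
5 → no match
6 → match
7 → match
8 → no match
9 → no match
10 → match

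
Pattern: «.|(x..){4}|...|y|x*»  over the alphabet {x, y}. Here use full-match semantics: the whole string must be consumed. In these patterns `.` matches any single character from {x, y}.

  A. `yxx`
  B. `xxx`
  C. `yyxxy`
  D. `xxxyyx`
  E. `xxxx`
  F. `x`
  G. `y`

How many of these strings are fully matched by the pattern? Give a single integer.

5

A → match
B → match
C → no match
D → no match
E → match
F → match
G → match
Total matched: 5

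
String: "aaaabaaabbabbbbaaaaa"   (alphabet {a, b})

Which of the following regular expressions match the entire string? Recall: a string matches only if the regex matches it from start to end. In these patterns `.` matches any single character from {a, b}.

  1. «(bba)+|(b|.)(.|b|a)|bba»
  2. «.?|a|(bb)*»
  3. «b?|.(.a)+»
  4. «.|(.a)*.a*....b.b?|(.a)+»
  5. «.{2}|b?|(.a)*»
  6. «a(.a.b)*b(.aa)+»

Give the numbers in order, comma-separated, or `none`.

1 → no match
2 → no match
3 → no match
4 → no match
5 → no match
6 → match

6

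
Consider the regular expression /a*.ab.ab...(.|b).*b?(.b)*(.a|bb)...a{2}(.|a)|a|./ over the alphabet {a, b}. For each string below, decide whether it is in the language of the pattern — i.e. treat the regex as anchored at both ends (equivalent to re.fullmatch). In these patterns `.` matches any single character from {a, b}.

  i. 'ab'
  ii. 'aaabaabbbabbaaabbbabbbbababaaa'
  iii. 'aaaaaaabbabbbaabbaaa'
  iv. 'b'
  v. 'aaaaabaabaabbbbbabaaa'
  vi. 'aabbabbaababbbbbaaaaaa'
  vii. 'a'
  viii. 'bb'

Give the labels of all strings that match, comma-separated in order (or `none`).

i → no match
ii → match
iii → no match
iv → match
v → match
vi → match
vii → match
viii → no match

ii, iv, v, vi, vii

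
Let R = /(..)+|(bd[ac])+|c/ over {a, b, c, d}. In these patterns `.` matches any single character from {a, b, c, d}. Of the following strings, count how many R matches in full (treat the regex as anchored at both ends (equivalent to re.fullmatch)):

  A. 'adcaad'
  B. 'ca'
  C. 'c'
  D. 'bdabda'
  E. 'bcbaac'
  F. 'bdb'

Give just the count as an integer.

5

A. 'adcaad' → match
B. 'ca' → match
C. 'c' → match
D. 'bdabda' → match
E. 'bcbaac' → match
F. 'bdb' → no match
Total matched: 5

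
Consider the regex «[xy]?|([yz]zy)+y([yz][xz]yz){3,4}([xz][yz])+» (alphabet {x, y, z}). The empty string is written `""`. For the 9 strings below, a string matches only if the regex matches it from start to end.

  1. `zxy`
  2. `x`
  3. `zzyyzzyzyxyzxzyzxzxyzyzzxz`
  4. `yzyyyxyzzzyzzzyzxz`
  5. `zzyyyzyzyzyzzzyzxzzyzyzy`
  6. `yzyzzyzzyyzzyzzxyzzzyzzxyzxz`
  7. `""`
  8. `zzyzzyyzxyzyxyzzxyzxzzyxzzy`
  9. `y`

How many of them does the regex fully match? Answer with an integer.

7

1 → no match
2 → match
3 → no match
4 → match
5 → match
6 → match
7 → match
8 → match
9 → match
Total matched: 7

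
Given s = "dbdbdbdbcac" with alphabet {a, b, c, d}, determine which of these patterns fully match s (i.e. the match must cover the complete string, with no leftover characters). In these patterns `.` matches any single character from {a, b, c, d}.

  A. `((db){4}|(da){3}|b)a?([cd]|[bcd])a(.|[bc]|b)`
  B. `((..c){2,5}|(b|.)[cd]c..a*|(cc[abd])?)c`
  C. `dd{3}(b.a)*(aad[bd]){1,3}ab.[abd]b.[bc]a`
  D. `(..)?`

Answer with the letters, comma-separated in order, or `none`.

A → match
B → no match
C → no match — must start with "dd"
D → no match

A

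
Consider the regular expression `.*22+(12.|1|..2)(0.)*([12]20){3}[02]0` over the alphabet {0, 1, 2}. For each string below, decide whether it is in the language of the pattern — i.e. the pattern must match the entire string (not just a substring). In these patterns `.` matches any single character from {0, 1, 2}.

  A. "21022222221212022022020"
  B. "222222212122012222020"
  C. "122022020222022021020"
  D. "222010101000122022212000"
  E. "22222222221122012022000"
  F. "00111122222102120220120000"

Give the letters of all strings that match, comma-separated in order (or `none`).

A → match
B → no match
C → no match
D → no match
E → no match
F → no match

A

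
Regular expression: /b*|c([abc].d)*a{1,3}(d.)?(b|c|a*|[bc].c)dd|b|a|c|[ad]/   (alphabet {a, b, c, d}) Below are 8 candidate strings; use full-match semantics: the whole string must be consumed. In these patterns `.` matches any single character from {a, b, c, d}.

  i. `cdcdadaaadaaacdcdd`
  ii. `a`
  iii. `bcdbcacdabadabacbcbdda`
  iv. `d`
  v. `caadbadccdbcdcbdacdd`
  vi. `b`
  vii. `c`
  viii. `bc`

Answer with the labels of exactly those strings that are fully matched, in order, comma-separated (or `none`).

ii, iv, v, vi, vii

i → no match
ii → match
iii → no match
iv → match
v → match
vi → match
vii → match
viii → no match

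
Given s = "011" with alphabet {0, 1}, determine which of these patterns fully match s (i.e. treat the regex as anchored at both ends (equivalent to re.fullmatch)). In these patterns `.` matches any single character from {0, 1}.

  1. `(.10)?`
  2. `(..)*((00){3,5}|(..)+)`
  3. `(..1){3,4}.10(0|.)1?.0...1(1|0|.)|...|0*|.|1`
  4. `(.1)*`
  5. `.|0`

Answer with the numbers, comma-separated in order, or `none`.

1 → no match
2 → no match
3 → match
4 → no match
5 → no match

3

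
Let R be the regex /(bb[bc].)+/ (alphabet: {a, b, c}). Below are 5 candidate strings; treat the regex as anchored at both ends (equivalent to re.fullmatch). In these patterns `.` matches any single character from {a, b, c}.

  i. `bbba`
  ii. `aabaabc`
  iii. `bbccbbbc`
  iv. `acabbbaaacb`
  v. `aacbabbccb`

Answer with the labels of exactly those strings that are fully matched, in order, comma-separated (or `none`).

i, iii

i → match
ii → no match — must start with `bb`
iii → match
iv → no match — must start with `bb`
v → no match — must start with `bb`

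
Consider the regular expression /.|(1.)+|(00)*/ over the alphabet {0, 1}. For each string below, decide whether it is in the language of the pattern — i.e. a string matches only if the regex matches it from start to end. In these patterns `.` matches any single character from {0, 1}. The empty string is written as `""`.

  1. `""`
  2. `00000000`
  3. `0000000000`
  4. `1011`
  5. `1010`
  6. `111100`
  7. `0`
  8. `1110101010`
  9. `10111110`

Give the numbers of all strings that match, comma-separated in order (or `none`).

1. `""` → match
2. `00000000` → match
3. `0000000000` → match
4. `1011` → match
5. `1010` → match
6. `111100` → no match
7. `0` → match
8. `1110101010` → match
9. `10111110` → match

1, 2, 3, 4, 5, 7, 8, 9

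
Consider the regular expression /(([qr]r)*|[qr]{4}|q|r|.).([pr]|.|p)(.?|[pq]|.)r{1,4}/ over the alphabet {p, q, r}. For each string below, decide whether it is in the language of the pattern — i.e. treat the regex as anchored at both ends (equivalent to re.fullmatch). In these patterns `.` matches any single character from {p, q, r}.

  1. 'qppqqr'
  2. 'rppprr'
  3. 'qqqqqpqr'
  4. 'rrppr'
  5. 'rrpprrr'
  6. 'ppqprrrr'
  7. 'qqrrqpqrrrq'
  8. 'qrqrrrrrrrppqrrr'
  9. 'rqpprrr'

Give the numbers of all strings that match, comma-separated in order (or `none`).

1 → no match
2 → match
3 → match
4 → match
5 → match
6 → match
7 → no match — must end with 'r'
8 → match
9 → match

2, 3, 4, 5, 6, 8, 9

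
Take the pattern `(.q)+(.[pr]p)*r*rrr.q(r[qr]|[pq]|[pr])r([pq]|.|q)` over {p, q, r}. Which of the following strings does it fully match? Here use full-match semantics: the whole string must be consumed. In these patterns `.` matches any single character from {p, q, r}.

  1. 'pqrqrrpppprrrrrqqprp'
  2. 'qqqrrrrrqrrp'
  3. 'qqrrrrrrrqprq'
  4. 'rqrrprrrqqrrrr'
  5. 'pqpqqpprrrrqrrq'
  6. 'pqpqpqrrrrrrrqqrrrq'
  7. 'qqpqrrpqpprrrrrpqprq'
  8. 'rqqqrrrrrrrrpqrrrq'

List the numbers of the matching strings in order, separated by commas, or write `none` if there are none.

1, 3, 4, 5, 6, 7, 8

1 → match
2 → no match
3 → match
4 → match
5 → match
6 → match
7 → match
8 → match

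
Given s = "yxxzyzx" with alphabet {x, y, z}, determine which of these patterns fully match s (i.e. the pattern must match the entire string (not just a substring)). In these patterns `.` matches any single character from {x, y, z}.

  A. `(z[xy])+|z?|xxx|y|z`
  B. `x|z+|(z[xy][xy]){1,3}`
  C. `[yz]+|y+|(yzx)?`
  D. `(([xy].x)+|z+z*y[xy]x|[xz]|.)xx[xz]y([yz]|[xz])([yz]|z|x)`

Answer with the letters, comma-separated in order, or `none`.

A → no match
B → no match
C → no match
D → match

D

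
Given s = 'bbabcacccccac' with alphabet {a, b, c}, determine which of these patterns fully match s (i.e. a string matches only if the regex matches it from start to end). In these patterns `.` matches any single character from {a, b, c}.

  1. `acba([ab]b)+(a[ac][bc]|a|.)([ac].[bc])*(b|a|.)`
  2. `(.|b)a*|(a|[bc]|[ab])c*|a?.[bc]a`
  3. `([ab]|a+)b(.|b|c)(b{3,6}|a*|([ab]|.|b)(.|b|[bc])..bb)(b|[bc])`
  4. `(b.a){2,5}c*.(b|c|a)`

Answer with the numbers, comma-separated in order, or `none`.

1 → no match — must start with 'acba'
2 → no match
3 → no match
4 → match

4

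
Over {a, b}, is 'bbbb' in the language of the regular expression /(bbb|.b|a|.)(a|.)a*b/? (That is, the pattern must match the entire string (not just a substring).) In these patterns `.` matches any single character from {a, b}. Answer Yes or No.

Yes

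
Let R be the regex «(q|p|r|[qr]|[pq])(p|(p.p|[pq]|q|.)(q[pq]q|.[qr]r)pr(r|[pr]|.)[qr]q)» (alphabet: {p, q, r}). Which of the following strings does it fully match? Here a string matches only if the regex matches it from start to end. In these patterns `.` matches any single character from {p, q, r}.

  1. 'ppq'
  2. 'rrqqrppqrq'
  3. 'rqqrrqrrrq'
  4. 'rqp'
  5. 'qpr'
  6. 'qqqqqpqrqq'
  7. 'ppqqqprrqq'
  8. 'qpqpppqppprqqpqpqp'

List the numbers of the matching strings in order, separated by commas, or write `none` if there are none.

1 → no match
2 → no match
3 → no match
4 → no match
5 → no match
6 → no match
7 → match
8 → no match

7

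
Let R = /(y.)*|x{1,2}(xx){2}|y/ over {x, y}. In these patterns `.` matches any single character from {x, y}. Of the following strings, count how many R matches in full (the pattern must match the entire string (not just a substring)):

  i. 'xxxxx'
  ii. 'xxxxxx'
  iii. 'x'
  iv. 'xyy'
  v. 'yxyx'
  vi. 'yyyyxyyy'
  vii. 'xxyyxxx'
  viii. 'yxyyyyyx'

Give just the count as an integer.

i. 'xxxxx' → match
ii. 'xxxxxx' → match
iii. 'x' → no match
iv. 'xyy' → no match
v. 'yxyx' → match
vi. 'yyyyxyyy' → no match
vii. 'xxyyxxx' → no match
viii. 'yxyyyyyx' → match
Total matched: 4

4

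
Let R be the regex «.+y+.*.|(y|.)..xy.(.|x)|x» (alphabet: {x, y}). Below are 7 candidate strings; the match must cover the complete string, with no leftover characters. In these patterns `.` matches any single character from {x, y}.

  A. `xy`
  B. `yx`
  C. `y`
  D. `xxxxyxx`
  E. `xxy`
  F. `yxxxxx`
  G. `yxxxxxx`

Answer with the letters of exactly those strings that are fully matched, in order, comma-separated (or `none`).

D

A → no match
B → no match
C → no match
D → match
E → no match
F → no match
G → no match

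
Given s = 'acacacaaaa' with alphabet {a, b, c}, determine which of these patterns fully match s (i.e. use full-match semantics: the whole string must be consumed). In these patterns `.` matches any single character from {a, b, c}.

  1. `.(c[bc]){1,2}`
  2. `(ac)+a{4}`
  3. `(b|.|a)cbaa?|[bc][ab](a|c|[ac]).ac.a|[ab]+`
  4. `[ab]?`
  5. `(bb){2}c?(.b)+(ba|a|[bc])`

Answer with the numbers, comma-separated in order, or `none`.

2

1 → no match
2 → match
3 → no match
4 → no match
5 → no match — must start with 'bb'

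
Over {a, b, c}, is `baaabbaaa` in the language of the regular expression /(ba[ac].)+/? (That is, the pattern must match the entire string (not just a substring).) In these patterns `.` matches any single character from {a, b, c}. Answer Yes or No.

No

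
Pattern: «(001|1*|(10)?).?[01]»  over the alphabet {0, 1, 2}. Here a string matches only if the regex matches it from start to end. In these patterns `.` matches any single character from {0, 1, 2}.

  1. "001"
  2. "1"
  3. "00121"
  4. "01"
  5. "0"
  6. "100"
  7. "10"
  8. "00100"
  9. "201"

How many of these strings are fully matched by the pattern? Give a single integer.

1 → no match
2 → match
3 → match
4 → match
5 → match
6 → match
7 → match
8 → match
9 → no match
Total matched: 7

7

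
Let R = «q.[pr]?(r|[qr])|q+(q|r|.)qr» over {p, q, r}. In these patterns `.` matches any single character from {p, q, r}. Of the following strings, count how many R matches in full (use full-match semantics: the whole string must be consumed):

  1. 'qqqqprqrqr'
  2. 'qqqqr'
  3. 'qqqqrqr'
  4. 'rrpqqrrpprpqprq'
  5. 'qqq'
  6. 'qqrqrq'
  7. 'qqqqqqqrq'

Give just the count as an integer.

3

1. 'qqqqprqrqr' → no match
2. 'qqqqr' → match
3. 'qqqqrqr' → match
4 → no match — must start with 'q'
5. 'qqq' → match
6. 'qqrqrq' → no match
7. 'qqqqqqqrq' → no match
Total matched: 3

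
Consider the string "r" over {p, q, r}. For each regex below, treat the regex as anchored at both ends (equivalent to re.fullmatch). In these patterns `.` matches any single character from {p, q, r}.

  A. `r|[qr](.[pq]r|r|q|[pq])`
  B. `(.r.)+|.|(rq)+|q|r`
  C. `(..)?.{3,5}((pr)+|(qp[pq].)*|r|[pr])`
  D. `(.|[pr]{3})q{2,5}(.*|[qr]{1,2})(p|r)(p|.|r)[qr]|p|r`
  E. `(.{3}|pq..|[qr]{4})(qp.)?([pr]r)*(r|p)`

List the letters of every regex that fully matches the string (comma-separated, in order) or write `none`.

A, B, D

A → match
B → match
C → no match
D → match
E → no match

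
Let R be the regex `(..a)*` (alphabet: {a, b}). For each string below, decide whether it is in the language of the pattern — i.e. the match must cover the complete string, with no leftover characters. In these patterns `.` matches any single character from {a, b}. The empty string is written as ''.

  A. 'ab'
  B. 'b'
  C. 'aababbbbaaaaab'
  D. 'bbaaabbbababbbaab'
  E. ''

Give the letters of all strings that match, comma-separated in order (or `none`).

A → no match
B → no match
C → no match
D → no match
E → match

E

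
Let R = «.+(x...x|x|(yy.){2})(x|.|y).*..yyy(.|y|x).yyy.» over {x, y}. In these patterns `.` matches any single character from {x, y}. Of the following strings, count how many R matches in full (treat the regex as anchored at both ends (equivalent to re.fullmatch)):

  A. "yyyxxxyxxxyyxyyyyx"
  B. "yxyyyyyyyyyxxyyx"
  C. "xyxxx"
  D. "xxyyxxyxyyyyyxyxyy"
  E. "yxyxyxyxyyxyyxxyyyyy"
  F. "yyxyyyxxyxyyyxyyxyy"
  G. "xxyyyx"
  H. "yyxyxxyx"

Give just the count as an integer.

A → no match
B → no match
C → no match
D → no match
E → no match
F → no match
G → no match
H → no match
Total matched: 0

0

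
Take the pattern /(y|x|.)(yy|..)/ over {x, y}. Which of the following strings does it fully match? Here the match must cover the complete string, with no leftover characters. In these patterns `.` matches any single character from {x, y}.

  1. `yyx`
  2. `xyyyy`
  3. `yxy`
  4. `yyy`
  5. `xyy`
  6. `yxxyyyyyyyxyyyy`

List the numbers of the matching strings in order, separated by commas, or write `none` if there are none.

1, 3, 4, 5

1 → match
2 → no match
3 → match
4 → match
5 → match
6 → no match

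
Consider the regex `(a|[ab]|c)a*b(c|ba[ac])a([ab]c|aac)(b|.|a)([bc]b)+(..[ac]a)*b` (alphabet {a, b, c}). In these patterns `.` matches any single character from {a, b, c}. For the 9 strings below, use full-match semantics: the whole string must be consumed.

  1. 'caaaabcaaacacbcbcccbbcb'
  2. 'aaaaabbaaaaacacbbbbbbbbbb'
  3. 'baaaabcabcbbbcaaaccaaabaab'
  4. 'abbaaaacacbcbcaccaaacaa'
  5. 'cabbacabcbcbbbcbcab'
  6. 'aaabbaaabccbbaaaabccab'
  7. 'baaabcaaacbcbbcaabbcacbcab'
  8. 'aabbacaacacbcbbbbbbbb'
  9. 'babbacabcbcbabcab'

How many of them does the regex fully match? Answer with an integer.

7

1 → no match
2 → match
3 → match
4 → no match — must end with 'b'
5 → match
6 → match
7 → match
8 → match
9 → match
Total matched: 7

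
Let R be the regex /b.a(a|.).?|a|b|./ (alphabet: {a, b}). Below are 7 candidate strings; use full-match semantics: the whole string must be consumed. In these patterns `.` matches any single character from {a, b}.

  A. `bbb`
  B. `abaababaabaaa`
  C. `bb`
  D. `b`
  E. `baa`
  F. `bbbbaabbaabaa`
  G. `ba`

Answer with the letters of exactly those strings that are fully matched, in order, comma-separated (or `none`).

D

A → no match
B → no match
C → no match
D → match
E → no match
F → no match
G → no match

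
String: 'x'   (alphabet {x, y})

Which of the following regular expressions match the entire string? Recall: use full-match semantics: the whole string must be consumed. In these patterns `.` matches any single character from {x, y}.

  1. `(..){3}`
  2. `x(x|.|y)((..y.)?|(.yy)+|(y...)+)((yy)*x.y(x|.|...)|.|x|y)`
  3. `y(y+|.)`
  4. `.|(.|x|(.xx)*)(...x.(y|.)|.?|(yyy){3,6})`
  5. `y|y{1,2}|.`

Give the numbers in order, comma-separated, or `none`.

1 → no match
2 → no match
3 → no match — must start with 'y'
4 → match
5 → match

4, 5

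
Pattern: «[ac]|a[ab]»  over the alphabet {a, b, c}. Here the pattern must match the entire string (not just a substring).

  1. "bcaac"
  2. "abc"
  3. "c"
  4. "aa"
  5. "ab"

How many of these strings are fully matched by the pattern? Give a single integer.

1 → no match
2 → no match
3 → match
4 → match
5 → match
Total matched: 3

3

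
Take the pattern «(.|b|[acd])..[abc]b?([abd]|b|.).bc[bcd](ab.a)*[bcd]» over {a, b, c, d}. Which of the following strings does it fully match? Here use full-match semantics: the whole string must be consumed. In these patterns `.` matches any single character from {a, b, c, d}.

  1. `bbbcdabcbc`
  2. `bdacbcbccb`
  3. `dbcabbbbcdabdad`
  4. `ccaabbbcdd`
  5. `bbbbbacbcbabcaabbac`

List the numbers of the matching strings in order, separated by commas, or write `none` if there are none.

1 → match
2 → match
3 → match
4 → match
5 → match

1, 2, 3, 4, 5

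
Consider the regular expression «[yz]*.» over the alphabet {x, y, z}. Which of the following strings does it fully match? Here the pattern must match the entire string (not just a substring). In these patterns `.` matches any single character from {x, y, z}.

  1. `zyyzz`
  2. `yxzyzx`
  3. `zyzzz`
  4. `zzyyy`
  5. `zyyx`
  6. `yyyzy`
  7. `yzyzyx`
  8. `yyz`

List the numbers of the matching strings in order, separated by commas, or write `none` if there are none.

1, 3, 4, 5, 6, 7, 8

1 → match
2 → no match
3 → match
4 → match
5 → match
6 → match
7 → match
8 → match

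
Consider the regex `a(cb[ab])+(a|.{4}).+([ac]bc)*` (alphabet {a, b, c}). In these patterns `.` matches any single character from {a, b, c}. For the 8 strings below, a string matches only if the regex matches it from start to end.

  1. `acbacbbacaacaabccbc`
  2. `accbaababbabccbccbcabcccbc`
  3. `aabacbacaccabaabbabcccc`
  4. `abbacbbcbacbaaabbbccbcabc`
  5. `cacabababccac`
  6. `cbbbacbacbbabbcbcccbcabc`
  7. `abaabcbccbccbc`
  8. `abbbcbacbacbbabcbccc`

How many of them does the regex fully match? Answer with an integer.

1 → match
2 → no match — must start with `acb`
3 → no match — must start with `acb`
4 → no match — must start with `acb`
5 → no match — must start with `acb`
6 → no match — must start with `acb`
7 → no match — must start with `acb`
8 → no match — must start with `acb`
Total matched: 1

1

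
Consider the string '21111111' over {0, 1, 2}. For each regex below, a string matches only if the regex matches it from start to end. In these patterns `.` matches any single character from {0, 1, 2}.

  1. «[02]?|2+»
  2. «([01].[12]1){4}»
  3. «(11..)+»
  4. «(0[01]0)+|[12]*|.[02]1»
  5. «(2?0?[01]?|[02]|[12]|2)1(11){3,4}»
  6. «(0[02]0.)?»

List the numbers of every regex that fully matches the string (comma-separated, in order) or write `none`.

4, 5

1 → no match
2 → no match
3 → no match — must start with '11'
4 → match
5 → match
6 → no match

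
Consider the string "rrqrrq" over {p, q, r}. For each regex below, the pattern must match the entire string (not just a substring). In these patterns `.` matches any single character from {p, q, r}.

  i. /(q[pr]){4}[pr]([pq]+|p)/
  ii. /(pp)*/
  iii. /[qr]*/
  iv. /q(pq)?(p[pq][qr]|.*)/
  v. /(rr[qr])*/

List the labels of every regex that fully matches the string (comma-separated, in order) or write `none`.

i → no match — must start with "q"
ii → no match
iii → match
iv → no match — must start with "q"
v → match

iii, v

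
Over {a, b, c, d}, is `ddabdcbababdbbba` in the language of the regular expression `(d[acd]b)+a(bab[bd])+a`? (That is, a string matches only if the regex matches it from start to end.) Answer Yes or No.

No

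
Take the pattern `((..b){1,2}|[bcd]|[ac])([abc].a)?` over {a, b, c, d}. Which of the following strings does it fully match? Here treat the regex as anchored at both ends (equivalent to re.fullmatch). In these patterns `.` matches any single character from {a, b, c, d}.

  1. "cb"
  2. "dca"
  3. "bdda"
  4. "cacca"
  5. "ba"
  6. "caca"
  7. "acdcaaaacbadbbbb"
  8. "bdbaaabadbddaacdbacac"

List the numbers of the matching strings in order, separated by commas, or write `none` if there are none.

6

1 → no match
2 → no match
3 → no match
4 → no match
5 → no match
6 → match
7 → no match
8 → no match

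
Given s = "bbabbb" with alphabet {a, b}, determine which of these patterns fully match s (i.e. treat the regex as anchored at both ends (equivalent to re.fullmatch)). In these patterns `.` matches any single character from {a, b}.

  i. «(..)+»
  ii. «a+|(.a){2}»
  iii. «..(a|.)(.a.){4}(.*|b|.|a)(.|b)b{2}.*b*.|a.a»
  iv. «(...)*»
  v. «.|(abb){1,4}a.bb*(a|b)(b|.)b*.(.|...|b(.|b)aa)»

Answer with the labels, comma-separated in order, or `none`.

i, iv

i → match
ii → no match — must end with "a"
iii → no match
iv → match
v → no match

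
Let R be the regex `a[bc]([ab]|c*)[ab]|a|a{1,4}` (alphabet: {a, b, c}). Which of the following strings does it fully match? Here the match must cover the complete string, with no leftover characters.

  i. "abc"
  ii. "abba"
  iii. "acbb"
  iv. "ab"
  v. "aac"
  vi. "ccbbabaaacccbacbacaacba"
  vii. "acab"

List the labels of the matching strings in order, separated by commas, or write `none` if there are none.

i → no match
ii → match
iii → match
iv → no match
v → no match
vi → no match — must start with "a"
vii → match

ii, iii, vii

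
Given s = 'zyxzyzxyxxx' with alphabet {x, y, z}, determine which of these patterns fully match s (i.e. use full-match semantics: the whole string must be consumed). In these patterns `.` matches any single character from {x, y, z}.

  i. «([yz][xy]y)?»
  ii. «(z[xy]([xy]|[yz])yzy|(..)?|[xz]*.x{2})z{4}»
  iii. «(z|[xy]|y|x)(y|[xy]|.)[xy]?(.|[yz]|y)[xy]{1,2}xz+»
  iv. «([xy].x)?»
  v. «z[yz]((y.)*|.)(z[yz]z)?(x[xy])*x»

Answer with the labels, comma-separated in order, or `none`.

v

i → no match
ii → no match — must end with 'z'
iii → no match — must end with 'z'
iv → no match
v → match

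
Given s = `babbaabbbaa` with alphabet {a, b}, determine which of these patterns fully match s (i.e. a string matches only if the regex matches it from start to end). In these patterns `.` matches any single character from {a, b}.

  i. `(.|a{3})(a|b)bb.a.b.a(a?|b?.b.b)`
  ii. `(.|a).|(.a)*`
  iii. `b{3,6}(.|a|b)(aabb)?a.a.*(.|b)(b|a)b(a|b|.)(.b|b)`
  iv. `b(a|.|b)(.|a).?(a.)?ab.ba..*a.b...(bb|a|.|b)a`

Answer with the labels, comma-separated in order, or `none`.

i

i → match
ii → no match
iii → no match — must end with `b`
iv → no match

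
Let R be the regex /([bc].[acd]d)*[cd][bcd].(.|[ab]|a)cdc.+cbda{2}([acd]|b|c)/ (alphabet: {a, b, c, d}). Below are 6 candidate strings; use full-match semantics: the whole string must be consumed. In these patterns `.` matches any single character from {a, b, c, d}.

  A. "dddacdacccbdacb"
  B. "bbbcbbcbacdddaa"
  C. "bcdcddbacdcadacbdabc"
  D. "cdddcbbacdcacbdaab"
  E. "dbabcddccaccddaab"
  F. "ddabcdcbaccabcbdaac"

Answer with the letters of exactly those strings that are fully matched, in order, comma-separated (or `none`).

A → no match
B → no match
C → no match
D → match
E → no match
F → match

D, F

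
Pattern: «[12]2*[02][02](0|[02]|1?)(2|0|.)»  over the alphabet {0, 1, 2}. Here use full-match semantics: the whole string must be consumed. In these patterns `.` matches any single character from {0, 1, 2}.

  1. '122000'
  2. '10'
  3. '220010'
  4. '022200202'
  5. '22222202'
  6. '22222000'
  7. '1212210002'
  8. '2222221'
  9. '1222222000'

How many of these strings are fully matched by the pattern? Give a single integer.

6

1 → match
2 → no match
3 → match
4 → no match
5 → match
6 → match
7 → no match
8 → match
9 → match
Total matched: 6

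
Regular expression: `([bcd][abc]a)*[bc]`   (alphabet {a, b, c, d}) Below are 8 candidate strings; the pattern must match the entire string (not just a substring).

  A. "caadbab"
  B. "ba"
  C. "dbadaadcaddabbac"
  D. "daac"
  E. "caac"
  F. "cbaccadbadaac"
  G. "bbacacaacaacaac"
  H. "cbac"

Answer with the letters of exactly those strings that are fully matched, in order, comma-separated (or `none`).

A, D, E, F, H

A → match
B → no match
C → no match
D → match
E → match
F → match
G → no match
H → match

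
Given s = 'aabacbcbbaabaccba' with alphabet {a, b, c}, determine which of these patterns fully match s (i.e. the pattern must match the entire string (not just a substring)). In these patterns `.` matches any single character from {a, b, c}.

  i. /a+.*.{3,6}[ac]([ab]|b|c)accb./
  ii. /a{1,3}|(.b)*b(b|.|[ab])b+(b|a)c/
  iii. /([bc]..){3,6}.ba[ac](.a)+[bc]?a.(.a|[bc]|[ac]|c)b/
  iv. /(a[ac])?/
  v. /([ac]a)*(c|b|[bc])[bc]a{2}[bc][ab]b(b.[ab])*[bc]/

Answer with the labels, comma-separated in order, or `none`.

i

i → match
ii → no match
iii → no match — must end with 'b'
iv → no match
v → no match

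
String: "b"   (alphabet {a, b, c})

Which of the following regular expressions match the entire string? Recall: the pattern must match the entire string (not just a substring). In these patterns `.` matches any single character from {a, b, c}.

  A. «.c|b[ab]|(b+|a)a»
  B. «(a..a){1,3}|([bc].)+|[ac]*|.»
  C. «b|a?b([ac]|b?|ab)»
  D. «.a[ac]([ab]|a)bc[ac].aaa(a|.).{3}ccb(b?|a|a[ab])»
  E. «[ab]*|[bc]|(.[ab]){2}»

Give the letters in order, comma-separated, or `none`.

B, C, E

A → no match
B → match
C → match
D → no match
E → match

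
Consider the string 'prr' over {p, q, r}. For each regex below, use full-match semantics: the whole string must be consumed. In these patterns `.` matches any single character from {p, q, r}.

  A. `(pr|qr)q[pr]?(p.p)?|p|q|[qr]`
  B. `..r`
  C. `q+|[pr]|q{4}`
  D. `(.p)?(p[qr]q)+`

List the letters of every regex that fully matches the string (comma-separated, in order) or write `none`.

B

A → no match
B → match
C → no match
D → no match — must end with 'q'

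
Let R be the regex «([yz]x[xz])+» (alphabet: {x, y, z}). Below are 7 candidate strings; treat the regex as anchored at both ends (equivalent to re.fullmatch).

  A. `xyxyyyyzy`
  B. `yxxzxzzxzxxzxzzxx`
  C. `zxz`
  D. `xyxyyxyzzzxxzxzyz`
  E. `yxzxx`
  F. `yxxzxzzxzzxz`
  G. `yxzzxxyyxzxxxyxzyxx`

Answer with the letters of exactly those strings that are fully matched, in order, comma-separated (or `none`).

C, F

A → no match
B → no match
C → match
D → no match
E → no match
F → match
G → no match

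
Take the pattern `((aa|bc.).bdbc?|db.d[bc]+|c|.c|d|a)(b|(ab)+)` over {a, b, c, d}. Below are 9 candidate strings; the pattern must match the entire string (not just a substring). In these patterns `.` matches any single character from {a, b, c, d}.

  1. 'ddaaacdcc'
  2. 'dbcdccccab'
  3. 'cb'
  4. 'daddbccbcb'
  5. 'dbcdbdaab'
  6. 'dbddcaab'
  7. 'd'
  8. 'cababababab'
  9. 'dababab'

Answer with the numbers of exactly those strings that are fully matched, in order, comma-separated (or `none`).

2, 3, 8, 9

1 → no match
2 → match
3 → match
4 → no match
5 → no match
6 → no match
7 → no match
8 → match
9 → match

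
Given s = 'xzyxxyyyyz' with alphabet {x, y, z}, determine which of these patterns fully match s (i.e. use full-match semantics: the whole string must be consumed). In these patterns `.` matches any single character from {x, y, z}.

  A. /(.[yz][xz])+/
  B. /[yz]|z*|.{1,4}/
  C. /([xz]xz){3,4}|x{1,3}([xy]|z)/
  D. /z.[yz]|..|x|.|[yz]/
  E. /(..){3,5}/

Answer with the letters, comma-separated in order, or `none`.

A → no match
B → no match
C → no match
D → no match
E → match

E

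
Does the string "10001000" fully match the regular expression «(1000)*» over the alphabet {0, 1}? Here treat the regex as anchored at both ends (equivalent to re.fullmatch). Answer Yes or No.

Yes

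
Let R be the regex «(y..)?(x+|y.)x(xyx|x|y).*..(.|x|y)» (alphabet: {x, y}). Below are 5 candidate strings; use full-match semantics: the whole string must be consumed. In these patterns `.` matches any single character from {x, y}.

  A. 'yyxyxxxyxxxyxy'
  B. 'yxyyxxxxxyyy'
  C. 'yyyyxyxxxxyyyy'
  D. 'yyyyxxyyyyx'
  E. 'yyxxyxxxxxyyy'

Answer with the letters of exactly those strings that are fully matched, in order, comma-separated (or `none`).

A, B, D, E

A → match
B → match
C → no match
D → match
E → match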